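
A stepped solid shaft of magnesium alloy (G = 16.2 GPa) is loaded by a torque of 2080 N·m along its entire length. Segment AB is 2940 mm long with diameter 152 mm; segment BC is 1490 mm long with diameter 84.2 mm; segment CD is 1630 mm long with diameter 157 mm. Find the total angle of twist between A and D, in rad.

J_AB = π(0.152)⁴/32 = 5.24×10^-5 m⁴; J_BC = π(0.0842)⁴/32 = 4.93×10^-6 m⁴; J_CD = π(0.157)⁴/32 = 5.96×10^-5 m⁴.
θ = (T/G)·Σ L_i/J_i = (2080/16.2×10⁹)·(2.94/5.24×10^-5 + 1.49/4.93×10^-6 + 1.63/5.96×10^-5) = 0.04948 rad.

0.0495 rad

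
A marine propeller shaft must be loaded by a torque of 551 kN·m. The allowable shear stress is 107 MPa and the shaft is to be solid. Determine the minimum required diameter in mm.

For a solid shaft τ_max = 16T/(πd³), so d = (16T/(π τ_allow))^(1/3) = (16·551000/(π·1.07×10^8))^(1/3) = 0.2971 m.

297 mm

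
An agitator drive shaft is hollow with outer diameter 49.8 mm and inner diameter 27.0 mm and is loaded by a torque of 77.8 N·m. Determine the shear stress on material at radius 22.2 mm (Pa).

3.13e6 Pa

J = π(d_o⁴ − d_i⁴)/32 = π(0.0498⁴ − 0.0270⁴)/32 = 5.517×10^-7 m⁴.
Shear stress varies linearly with radius: τ = T·r/J = 77.80 × 0.0222 / 5.517×10^-7 = 3.131×10^6 Pa.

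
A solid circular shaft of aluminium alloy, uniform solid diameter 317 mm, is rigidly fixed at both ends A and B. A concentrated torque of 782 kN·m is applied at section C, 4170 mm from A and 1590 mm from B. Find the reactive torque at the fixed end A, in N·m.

216000 N·m

With uniform GJ and both ends fixed, compatibility θ_AC = θ_CB gives T_A·a = T_B·b, together with T_A + T_B = T₀.
T_A = T₀·b/(a+b) = 782000·1590/5760 = 215900 N·m; T_B = 566100 N·m.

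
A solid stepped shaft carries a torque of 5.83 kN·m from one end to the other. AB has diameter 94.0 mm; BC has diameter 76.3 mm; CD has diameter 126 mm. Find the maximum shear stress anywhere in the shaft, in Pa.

6.68e7 Pa

Under the same torque, τ_max = 16T/(πd³) is largest where d is smallest — segment BC (d = 76.3 mm).
τ_max = 16·5830/(π·(0.0763)³) = 6.684×10^7 Pa.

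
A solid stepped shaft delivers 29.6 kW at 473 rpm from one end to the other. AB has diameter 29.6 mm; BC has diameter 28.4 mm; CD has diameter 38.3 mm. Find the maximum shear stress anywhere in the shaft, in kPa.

133000 kPa

ω = 2π·473/60 = 49.53 rad/s, so T = P/ω = 29.6×10³ / 49.53 = 597.6 N·m.
Under the same torque, τ_max = 16T/(πd³) is largest where d is smallest — segment BC (d = 28.4 mm).
τ_max = 16·597.6/(π·(0.0284)³) = 1.329×10^8 Pa.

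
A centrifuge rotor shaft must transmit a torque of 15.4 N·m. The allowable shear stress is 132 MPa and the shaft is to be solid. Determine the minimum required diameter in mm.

For a solid shaft τ_max = 16T/(πd³), so d = (16T/(π τ_allow))^(1/3) = (16·15.40/(π·1.32×10^8))^(1/3) = 0.008407 m.

8.41 mm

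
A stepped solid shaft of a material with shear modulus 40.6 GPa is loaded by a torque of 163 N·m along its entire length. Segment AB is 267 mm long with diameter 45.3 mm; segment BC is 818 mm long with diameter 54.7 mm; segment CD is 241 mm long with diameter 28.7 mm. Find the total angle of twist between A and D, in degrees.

1.19°

J_AB = π(0.0453)⁴/32 = 4.13×10^-7 m⁴; J_BC = π(0.0547)⁴/32 = 8.79×10^-7 m⁴; J_CD = π(0.0287)⁴/32 = 6.66×10^-8 m⁴.
θ = (T/G)·Σ L_i/J_i = (163.0/40.6×10⁹)·(0.267/4.13×10^-7 + 0.818/8.79×10^-7 + 0.241/6.66×10^-8) = 0.02086 rad.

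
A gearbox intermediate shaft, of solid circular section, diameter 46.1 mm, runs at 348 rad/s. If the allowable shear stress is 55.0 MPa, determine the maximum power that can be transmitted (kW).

368 kW

J = πd⁴/32 = π(0.0461)⁴/32 = 4.434×10^-7 m⁴.
T_max = τ_allow·J/r = 5.50×10^7 × 4.434×10^-7 / 0.0231 = 1058 N·m.
ω = 348 rad/s, so P_max = T_max·ω = 3.682×10^5 W.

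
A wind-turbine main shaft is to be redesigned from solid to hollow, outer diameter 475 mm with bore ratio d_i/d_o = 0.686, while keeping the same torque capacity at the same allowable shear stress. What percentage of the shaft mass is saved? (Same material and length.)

Equal τ_max and T ⇒ the solid shaft needs d_s³ = d_o³(1−k⁴), so d_s = 475·(1−0.686⁴)^(1/3) = 437.0 mm.
Area ratio A_h/A_s = d_o²(1−k²)/d_s² = (1−k²)/(1−k⁴)^(2/3) = 0.6256.
Mass saving = 1 − 0.6256 = 37.4 %.

37.4 %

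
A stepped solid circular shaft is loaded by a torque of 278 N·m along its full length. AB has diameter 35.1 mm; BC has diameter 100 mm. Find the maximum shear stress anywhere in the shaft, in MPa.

32.7 MPa

Under the same torque, τ_max = 16T/(πd³) is largest where d is smallest — segment AB (d = 35.1 mm).
τ_max = 16·278.0/(π·(0.0351)³) = 3.274×10^7 Pa.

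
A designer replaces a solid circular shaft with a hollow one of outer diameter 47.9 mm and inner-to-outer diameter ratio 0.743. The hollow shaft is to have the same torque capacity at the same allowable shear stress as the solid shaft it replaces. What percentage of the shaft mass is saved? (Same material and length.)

Equal τ_max and T ⇒ the solid shaft needs d_s³ = d_o³(1−k⁴), so d_s = 47.9·(1−0.743⁴)^(1/3) = 42.43 mm.
Area ratio A_h/A_s = d_o²(1−k²)/d_s² = (1−k²)/(1−k⁴)^(2/3) = 0.5708.
Mass saving = 1 − 0.5708 = 42.9 %.

42.9 %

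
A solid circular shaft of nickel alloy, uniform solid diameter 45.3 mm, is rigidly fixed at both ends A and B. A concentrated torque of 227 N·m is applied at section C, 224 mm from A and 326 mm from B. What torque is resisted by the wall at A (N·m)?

With uniform GJ and both ends fixed, compatibility θ_AC = θ_CB gives T_A·a = T_B·b, together with T_A + T_B = T₀.
T_A = T₀·b/(a+b) = 227.0·326/550.0 = 134.5 N·m; T_B = 92.45 N·m.

135 N·m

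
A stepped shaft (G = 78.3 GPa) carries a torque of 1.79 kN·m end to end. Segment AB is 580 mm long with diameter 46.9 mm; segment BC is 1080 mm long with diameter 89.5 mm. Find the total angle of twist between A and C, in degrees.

J_AB = π(0.0469)⁴/32 = 4.75×10^-7 m⁴; J_BC = π(0.0895)⁴/32 = 6.30×10^-6 m⁴.
θ = (T/G)·Σ L_i/J_i = (1790/78.3×10⁹)·(0.580/4.75×10^-7 + 1.08/6.30×10^-6) = 0.03183 rad.

1.82°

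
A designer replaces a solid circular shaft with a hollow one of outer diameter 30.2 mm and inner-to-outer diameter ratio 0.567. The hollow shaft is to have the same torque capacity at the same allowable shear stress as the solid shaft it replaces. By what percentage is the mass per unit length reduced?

Equal τ_max and T ⇒ the solid shaft needs d_s³ = d_o³(1−k⁴), so d_s = 30.2·(1−0.567⁴)^(1/3) = 29.12 mm.
Area ratio A_h/A_s = d_o²(1−k²)/d_s² = (1−k²)/(1−k⁴)^(2/3) = 0.7297.
Mass saving = 1 − 0.7297 = 27.0 %.

27.0 %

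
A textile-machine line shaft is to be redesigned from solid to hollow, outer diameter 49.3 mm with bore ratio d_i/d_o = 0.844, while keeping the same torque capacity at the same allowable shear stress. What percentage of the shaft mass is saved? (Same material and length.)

53.9 %

Equal τ_max and T ⇒ the solid shaft needs d_s³ = d_o³(1−k⁴), so d_s = 49.3·(1−0.844⁴)^(1/3) = 38.93 mm.
Area ratio A_h/A_s = d_o²(1−k²)/d_s² = (1−k²)/(1−k⁴)^(2/3) = 0.4612.
Mass saving = 1 − 0.4612 = 53.9 %.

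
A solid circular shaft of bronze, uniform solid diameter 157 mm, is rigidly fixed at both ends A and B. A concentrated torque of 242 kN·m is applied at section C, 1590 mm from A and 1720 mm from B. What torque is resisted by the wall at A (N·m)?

With uniform GJ and both ends fixed, compatibility θ_AC = θ_CB gives T_A·a = T_B·b, together with T_A + T_B = T₀.
T_A = T₀·b/(a+b) = 242000·1720/3310 = 125800 N·m; T_B = 116200 N·m.

126000 N·m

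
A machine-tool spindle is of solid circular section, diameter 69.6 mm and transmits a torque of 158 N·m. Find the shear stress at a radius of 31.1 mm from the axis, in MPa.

2.13 MPa

J = πd⁴/32 = π(0.0696)⁴/32 = 2.304×10^-6 m⁴.
Shear stress varies linearly with radius: τ = T·r/J = 158.0 × 0.0311 / 2.304×10^-6 = 2.133×10^6 Pa.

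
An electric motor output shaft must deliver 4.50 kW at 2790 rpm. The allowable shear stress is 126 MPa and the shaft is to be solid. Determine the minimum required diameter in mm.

ω = 2π·2790/60 = 292.2 rad/s, so T = P/ω = 4.50×10³ / 292.2 = 15.40 N·m.
For a solid shaft τ_max = 16T/(πd³), so d = (16T/(π τ_allow))^(1/3) = (16·15.40/(π·1.26×10^8))^(1/3) = 0.008539 m.

8.54 mm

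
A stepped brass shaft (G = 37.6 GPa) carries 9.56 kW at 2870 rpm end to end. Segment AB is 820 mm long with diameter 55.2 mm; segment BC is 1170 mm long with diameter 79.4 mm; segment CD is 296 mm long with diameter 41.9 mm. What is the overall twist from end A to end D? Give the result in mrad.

ω = 2π·2870/60 = 300.5 rad/s, so T = P/ω = 9.56×10³ / 300.5 = 31.81 N·m.
J_AB = π(0.0552)⁴/32 = 9.11×10^-7 m⁴; J_BC = π(0.0794)⁴/32 = 3.90×10^-6 m⁴; J_CD = π(0.0419)⁴/32 = 3.03×10^-7 m⁴.
θ = (T/G)·Σ L_i/J_i = (31.81/37.6×10⁹)·(0.820/9.11×10^-7 + 1.17/3.90×10^-6 + 0.296/3.03×10^-7) = 1.842×10^-3 rad.

1.84 mrad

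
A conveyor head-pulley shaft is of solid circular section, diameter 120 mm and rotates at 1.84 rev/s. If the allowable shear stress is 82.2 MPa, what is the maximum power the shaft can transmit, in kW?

322 kW

J = πd⁴/32 = π(0.120)⁴/32 = 2.036×10^-5 m⁴.
T_max = τ_allow·J/r = 8.22×10^7 × 2.036×10^-5 / 0.0600 = 27890 N·m.
ω = 2π·1.84 = 11.56 rad/s, so P_max = T_max·ω = 3.224×10^5 W.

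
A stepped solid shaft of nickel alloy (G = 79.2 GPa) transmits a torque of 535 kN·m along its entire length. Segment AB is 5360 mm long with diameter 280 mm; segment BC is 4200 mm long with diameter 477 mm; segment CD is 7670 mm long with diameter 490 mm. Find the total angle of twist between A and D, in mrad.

74.7 mrad

J_AB = π(0.280)⁴/32 = 6.03×10^-4 m⁴; J_BC = π(0.477)⁴/32 = 5.08×10^-3 m⁴; J_CD = π(0.490)⁴/32 = 5.66×10^-3 m⁴.
θ = (T/G)·Σ L_i/J_i = (535000/79.2×10⁹)·(5.36/6.03×10^-4 + 4.20/5.08×10^-3 + 7.67/5.66×10^-3) = 0.07474 rad.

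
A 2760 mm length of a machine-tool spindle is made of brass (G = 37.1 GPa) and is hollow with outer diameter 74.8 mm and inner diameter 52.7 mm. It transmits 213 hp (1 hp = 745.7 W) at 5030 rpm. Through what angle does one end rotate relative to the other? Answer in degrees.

0.555°

ω = 2π·5030/60 = 526.7 rad/s, so T = P/ω = 213×745.7 / 526.7 = 301.5 N·m.
J = π(d_o⁴ − d_i⁴)/32 = π(0.0748⁴ − 0.0527⁴)/32 = 2.316×10^-6 m⁴.
θ = T·L/(G·J) = 301.5 × 2.76 / (37.1×10⁹ × 2.316×10^-6) = 9.686×10^-3 rad.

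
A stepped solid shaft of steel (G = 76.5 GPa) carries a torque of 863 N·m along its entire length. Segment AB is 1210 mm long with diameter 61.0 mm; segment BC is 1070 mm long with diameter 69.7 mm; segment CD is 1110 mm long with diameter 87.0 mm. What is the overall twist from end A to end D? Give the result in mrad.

17.5 mrad

J_AB = π(0.0610)⁴/32 = 1.36×10^-6 m⁴; J_BC = π(0.0697)⁴/32 = 2.32×10^-6 m⁴; J_CD = π(0.0870)⁴/32 = 5.62×10^-6 m⁴.
θ = (T/G)·Σ L_i/J_i = (863.0/76.5×10⁹)·(1.21/1.36×10^-6 + 1.07/2.32×10^-6 + 1.11/5.62×10^-6) = 0.01748 rad.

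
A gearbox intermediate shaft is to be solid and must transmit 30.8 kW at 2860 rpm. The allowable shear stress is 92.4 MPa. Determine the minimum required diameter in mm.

ω = 2π·2860/60 = 299.5 rad/s, so T = P/ω = 30.8×10³ / 299.5 = 102.8 N·m.
For a solid shaft τ_max = 16T/(πd³), so d = (16T/(π τ_allow))^(1/3) = (16·102.8/(π·9.24×10^7))^(1/3) = 0.01783 m.

17.8 mm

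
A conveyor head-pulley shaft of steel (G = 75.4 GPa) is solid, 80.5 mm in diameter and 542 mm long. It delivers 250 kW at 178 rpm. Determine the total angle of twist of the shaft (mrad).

23.4 mrad

ω = 2π·178/60 = 18.64 rad/s, so T = P/ω = 250×10³ / 18.64 = 13410 N·m.
J = πd⁴/32 = π(0.0805)⁴/32 = 4.123×10^-6 m⁴.
θ = T·L/(G·J) = 13410 × 0.542 / (75.4×10⁹ × 4.123×10^-6) = 0.02338 rad.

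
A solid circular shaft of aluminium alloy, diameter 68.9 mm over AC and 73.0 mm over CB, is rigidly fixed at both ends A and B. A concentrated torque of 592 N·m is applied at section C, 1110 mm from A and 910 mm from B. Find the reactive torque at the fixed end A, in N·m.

Compatibility: T_A·a/J_AC = T_B·b/J_CB with T_A + T_B = T₀.
J_AC = 2.21×10^-6 m⁴, J_CB = 2.79×10^-6 m⁴, so T_A = T₀·(J_AC/a)/((J_AC/a)+(J_CB/b)) = 233.3 N·m, T_B = 358.7 N·m.

233 N·m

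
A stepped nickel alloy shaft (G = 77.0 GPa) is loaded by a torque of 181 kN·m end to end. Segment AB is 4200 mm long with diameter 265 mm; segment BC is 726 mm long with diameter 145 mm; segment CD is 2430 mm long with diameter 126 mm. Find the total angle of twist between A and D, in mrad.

J_AB = π(0.265)⁴/32 = 4.84×10^-4 m⁴; J_BC = π(0.145)⁴/32 = 4.34×10^-5 m⁴; J_CD = π(0.126)⁴/32 = 2.47×10^-5 m⁴.
θ = (T/G)·Σ L_i/J_i = (181000/77.0×10⁹)·(4.20/4.84×10^-4 + 0.726/4.34×10^-5 + 2.43/2.47×10^-5) = 0.2906 rad.

291 mrad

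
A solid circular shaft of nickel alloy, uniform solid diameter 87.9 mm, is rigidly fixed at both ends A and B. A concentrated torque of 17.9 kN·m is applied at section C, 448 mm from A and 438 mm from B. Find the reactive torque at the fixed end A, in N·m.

8850 N·m

With uniform GJ and both ends fixed, compatibility θ_AC = θ_CB gives T_A·a = T_B·b, together with T_A + T_B = T₀.
T_A = T₀·b/(a+b) = 17900·438/886.0 = 8849 N·m; T_B = 9051 N·m.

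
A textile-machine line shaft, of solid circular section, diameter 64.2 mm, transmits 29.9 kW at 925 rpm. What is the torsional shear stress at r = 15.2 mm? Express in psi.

ω = 2π·925/60 = 96.87 rad/s, so T = P/ω = 29.9×10³ / 96.87 = 308.7 N·m.
J = πd⁴/32 = π(0.0642)⁴/32 = 1.668×10^-6 m⁴.
Shear stress varies linearly with radius: τ = T·r/J = 308.7 × 0.0152 / 1.668×10^-6 = 2.813×10^6 Pa.

408 psi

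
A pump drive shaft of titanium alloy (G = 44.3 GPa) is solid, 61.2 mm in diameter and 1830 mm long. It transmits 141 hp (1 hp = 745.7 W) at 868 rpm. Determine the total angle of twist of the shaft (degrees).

1.99°

ω = 2π·868/60 = 90.90 rad/s, so T = P/ω = 141×745.7 / 90.90 = 1157 N·m.
J = πd⁴/32 = π(0.0612)⁴/32 = 1.377×10^-6 m⁴.
θ = T·L/(G·J) = 1157 × 1.83 / (44.3×10⁹ × 1.377×10^-6) = 0.03470 rad.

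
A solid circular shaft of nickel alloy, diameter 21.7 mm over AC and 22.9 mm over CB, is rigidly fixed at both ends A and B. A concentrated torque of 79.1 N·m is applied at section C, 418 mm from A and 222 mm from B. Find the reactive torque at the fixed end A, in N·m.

23.7 N·m

Compatibility: T_A·a/J_AC = T_B·b/J_CB with T_A + T_B = T₀.
J_AC = 2.18×10^-8 m⁴, J_CB = 2.70×10^-8 m⁴, so T_A = T₀·(J_AC/a)/((J_AC/a)+(J_CB/b)) = 23.72 N·m, T_B = 55.38 N·m.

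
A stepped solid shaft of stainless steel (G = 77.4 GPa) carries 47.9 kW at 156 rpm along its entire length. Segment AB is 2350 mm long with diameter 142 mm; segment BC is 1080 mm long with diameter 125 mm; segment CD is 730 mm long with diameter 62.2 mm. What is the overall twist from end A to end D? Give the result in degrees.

1.30°

ω = 2π·156/60 = 16.34 rad/s, so T = P/ω = 47.9×10³ / 16.34 = 2932 N·m.
J_AB = π(0.142)⁴/32 = 3.99×10^-5 m⁴; J_BC = π(0.125)⁴/32 = 2.40×10^-5 m⁴; J_CD = π(0.0622)⁴/32 = 1.47×10^-6 m⁴.
θ = (T/G)·Σ L_i/J_i = (2932/77.4×10⁹)·(2.35/3.99×10^-5 + 1.08/2.40×10^-5 + 0.730/1.47×10^-6) = 0.02276 rad.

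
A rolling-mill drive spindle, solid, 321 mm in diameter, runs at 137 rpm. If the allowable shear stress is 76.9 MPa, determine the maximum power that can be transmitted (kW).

J = πd⁴/32 = π(0.321)⁴/32 = 1.042×10^-3 m⁴.
T_max = τ_allow·J/r = 7.69×10^7 × 1.042×10^-3 / 0.161 = 499400 N·m.
ω = 2π·137/60 = 14.35 rad/s, so P_max = T_max·ω = 7.165×10^6 W.

7170 kW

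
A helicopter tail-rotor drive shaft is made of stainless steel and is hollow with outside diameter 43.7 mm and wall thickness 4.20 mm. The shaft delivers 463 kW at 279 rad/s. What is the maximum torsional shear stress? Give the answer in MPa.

176 MPa

ω = 279 rad/s, so T = P/ω = 463×10³ / 279.0 = 1659 N·m.
J = π(d_o⁴ − d_i⁴)/32 = π(0.0437⁴ − 0.0353⁴)/32 = 2.056×10^-7 m⁴.
τ_max = T·r/J = 1659 × 0.0219 / 2.056×10^-7 = 1.764×10^8 Pa.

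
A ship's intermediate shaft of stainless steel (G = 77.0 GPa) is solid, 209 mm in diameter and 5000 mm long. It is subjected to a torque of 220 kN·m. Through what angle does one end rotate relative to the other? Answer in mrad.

J = πd⁴/32 = π(0.209)⁴/32 = 1.873×10^-4 m⁴.
θ = T·L/(G·J) = 220000 × 5.00 / (77.0×10⁹ × 1.873×10^-4) = 0.07626 rad.

76.3 mrad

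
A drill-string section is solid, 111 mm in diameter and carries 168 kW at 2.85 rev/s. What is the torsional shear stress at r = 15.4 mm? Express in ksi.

ω = 2π·2.85 = 17.91 rad/s, so T = P/ω = 168×10³ / 17.91 = 9382 N·m.
J = πd⁴/32 = π(0.111)⁴/32 = 1.490×10^-5 m⁴.
Shear stress varies linearly with radius: τ = T·r/J = 9382 × 0.0154 / 1.490×10^-5 = 9.694×10^6 Pa.

1.41 ksi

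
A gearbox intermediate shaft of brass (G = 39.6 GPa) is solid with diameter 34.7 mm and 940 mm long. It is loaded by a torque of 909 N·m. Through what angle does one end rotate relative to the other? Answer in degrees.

8.69°

J = πd⁴/32 = π(0.0347)⁴/32 = 1.423×10^-7 m⁴.
θ = T·L/(G·J) = 909.0 × 0.940 / (39.6×10⁹ × 1.423×10^-7) = 0.1516 rad.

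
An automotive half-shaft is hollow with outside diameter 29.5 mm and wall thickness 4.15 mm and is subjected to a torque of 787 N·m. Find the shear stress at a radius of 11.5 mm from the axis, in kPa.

J = π(d_o⁴ − d_i⁴)/32 = π(0.0295⁴ − 0.0212⁴)/32 = 5.452×10^-8 m⁴.
Shear stress varies linearly with radius: τ = T·r/J = 787.0 × 0.0115 / 5.452×10^-8 = 1.660×10^8 Pa.

166000 kPa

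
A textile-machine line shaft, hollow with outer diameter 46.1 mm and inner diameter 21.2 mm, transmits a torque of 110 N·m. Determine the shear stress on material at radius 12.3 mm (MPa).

3.19 MPa

J = π(d_o⁴ − d_i⁴)/32 = π(0.0461⁴ − 0.0212⁴)/32 = 4.236×10^-7 m⁴.
Shear stress varies linearly with radius: τ = T·r/J = 110.0 × 0.0123 / 4.236×10^-7 = 3.194×10^6 Pa.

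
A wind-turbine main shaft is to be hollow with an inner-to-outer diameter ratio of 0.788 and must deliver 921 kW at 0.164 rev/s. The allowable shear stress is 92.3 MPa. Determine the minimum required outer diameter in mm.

ω = 2π·0.164 = 1.030 rad/s, so T = P/ω = 921×10³ / 1.030 = 893800 N·m.
For a hollow shaft with d_i/d_o = 0.788: τ_max = 16T/(π d_o³ (1−k⁴)), so d_o = [16T/(π τ_allow (1−k⁴))]^(1/3) = [16·893800/(π·9.23×10^7·0.6144)]^(1/3) = 0.4314 m.

431 mm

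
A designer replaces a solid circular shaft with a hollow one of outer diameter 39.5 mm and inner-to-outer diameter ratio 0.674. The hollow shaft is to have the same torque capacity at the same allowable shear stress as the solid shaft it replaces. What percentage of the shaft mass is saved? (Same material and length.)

Equal τ_max and T ⇒ the solid shaft needs d_s³ = d_o³(1−k⁴), so d_s = 39.5·(1−0.674⁴)^(1/3) = 36.57 mm.
Area ratio A_h/A_s = d_o²(1−k²)/d_s² = (1−k²)/(1−k⁴)^(2/3) = 0.6366.
Mass saving = 1 − 0.6366 = 36.3 %.

36.3 %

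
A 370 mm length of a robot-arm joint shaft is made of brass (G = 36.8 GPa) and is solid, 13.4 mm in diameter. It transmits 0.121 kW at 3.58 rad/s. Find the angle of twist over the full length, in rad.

ω = 3.58 rad/s, so T = P/ω = 0.121×10³ / 3.580 = 33.80 N·m.
J = πd⁴/32 = π(0.0134)⁴/32 = 3.165×10^-9 m⁴.
θ = T·L/(G·J) = 33.80 × 0.370 / (36.8×10⁹ × 3.165×10^-9) = 0.1074 rad.

0.107 rad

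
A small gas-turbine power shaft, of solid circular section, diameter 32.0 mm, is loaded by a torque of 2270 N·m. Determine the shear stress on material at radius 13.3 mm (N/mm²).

293 N/mm²

J = πd⁴/32 = π(0.0320)⁴/32 = 1.029×10^-7 m⁴.
Shear stress varies linearly with radius: τ = T·r/J = 2270 × 0.0133 / 1.029×10^-7 = 2.933×10^8 Pa.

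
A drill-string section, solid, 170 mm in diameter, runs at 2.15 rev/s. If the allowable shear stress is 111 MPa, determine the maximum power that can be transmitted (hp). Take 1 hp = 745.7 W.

J = πd⁴/32 = π(0.170)⁴/32 = 8.200×10^-5 m⁴.
T_max = τ_allow·J/r = 1.11×10^8 × 8.200×10^-5 / 0.0850 = 107100 N·m.
ω = 2π·2.15 = 13.51 rad/s, so P_max = T_max·ω = 1.446×10^6 W.

1940 hp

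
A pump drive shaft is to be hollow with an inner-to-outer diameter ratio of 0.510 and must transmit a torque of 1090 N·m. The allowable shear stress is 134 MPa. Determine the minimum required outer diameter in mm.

35.4 mm

For a hollow shaft with d_i/d_o = 0.510: τ_max = 16T/(π d_o³ (1−k⁴)), so d_o = [16T/(π τ_allow (1−k⁴))]^(1/3) = [16·1090/(π·1.34×10^8·0.9323)]^(1/3) = 0.03542 m.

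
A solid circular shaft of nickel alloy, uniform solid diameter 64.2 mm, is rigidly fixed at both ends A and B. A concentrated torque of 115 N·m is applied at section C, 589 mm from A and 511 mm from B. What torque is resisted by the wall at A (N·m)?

With uniform GJ and both ends fixed, compatibility θ_AC = θ_CB gives T_A·a = T_B·b, together with T_A + T_B = T₀.
T_A = T₀·b/(a+b) = 115.0·511/1100 = 53.42 N·m; T_B = 61.58 N·m.

53.4 N·m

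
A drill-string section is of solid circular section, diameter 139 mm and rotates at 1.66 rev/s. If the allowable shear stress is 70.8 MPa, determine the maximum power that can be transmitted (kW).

J = πd⁴/32 = π(0.139)⁴/32 = 3.665×10^-5 m⁴.
T_max = τ_allow·J/r = 7.08×10^7 × 3.665×10^-5 / 0.0695 = 37330 N·m.
ω = 2π·1.66 = 10.43 rad/s, so P_max = T_max·ω = 3.894×10^5 W.

389 kW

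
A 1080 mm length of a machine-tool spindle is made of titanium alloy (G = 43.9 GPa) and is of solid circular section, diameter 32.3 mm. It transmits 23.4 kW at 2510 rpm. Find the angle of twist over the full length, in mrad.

ω = 2π·2510/60 = 262.8 rad/s, so T = P/ω = 23.4×10³ / 262.8 = 89.03 N·m.
J = πd⁴/32 = π(0.0323)⁴/32 = 1.069×10^-7 m⁴.
θ = T·L/(G·J) = 89.03 × 1.08 / (43.9×10⁹ × 1.069×10^-7) = 0.02050 rad.

20.5 mrad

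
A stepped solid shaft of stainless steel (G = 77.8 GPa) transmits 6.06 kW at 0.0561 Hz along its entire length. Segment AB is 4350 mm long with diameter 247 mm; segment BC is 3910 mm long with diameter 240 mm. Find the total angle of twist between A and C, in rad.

ω = 2π·0.0561 = 0.3525 rad/s, so T = P/ω = 6.06×10³ / 0.3525 = 17190 N·m.
J_AB = π(0.247)⁴/32 = 3.65×10^-4 m⁴; J_BC = π(0.240)⁴/32 = 3.26×10^-4 m⁴.
θ = (T/G)·Σ L_i/J_i = (17190/77.8×10⁹)·(4.35/3.65×10^-4 + 3.91/3.26×10^-4) = 5.283×10^-3 rad.

0.00528 rad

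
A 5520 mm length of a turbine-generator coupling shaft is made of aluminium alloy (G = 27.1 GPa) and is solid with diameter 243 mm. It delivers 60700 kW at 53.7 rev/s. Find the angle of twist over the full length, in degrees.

ω = 2π·53.7 = 337.4 rad/s, so T = P/ω = 60700×10³ / 337.4 = 179900 N·m.
J = πd⁴/32 = π(0.243)⁴/32 = 3.423×10^-4 m⁴.
θ = T·L/(G·J) = 179900 × 5.52 / (27.1×10⁹ × 3.423×10^-4) = 0.1070 rad.

6.13°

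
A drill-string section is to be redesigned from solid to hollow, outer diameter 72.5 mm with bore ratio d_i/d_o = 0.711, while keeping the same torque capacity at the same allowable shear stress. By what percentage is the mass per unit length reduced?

39.8 %

Equal τ_max and T ⇒ the solid shaft needs d_s³ = d_o³(1−k⁴), so d_s = 72.5·(1−0.711⁴)^(1/3) = 65.71 mm.
Area ratio A_h/A_s = d_o²(1−k²)/d_s² = (1−k²)/(1−k⁴)^(2/3) = 0.6020.
Mass saving = 1 − 0.6020 = 39.8 %.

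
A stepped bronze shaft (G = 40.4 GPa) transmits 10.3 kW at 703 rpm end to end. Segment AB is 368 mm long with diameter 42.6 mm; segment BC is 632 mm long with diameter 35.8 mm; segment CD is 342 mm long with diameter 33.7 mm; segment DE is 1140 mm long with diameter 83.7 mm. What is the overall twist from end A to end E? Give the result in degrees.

ω = 2π·703/60 = 73.62 rad/s, so T = P/ω = 10.3×10³ / 73.62 = 139.9 N·m.
J_AB = π(0.0426)⁴/32 = 3.23×10^-7 m⁴; J_BC = π(0.0358)⁴/32 = 1.61×10^-7 m⁴; J_CD = π(0.0337)⁴/32 = 1.27×10^-7 m⁴; J_DE = π(0.0837)⁴/32 = 4.82×10^-6 m⁴.
θ = (T/G)·Σ L_i/J_i = (139.9/40.4×10⁹)·(0.368/3.23×10^-7 + 0.632/1.61×10^-7 + 0.342/1.27×10^-7 + 1.14/4.82×10^-6) = 0.02769 rad.

1.59°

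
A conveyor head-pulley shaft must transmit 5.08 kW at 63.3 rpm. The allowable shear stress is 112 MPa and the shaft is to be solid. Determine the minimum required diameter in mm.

ω = 2π·63.3/60 = 6.629 rad/s, so T = P/ω = 5.08×10³ / 6.629 = 766.4 N·m.
For a solid shaft τ_max = 16T/(πd³), so d = (16T/(π τ_allow))^(1/3) = (16·766.4/(π·1.12×10^8))^(1/3) = 0.03266 m.

32.7 mm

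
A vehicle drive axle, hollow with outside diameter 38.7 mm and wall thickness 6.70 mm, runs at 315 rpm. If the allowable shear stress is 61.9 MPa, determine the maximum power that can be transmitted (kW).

J = π(d_o⁴ − d_i⁴)/32 = π(0.0387⁴ − 0.0253⁴)/32 = 1.800×10^-7 m⁴.
T_max = τ_allow·J/r = 6.19×10^7 × 1.800×10^-7 / 0.0194 = 575.8 N·m.
ω = 2π·315/60 = 32.99 rad/s, so P_max = T_max·ω = 1.899×10^4 W.

19.0 kW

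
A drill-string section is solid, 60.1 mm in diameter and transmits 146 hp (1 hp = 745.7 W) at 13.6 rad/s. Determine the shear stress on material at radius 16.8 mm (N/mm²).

ω = 13.6 rad/s, so T = P/ω = 146×745.7 / 13.60 = 8005 N·m.
J = πd⁴/32 = π(0.0601)⁴/32 = 1.281×10^-6 m⁴.
Shear stress varies linearly with radius: τ = T·r/J = 8005 × 0.0168 / 1.281×10^-6 = 1.050×10^8 Pa.

105 N/mm²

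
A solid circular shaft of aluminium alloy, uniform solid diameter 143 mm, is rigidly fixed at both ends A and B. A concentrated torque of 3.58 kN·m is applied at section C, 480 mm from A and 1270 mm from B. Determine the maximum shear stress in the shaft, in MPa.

With uniform GJ and both ends fixed, compatibility θ_AC = θ_CB gives T_A·a = T_B·b, together with T_A + T_B = T₀.
T_A = T₀·b/(a+b) = 3580·1270/1750 = 2598 N·m; T_B = 981.9 N·m.
τ in each portion: τ_AC = 4.52×10^6 Pa, τ_CB = 1.71×10^6 Pa; maximum is in AC.
τ_max = T_AC·r/J = 2598·0.0715/4.11×10^-5 = 4.525×10^6 Pa.

4.52 MPa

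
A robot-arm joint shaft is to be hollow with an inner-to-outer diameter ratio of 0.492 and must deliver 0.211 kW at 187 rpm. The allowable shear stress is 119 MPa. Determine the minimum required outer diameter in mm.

7.88 mm

ω = 2π·187/60 = 19.58 rad/s, so T = P/ω = 0.211×10³ / 19.58 = 10.77 N·m.
For a hollow shaft with d_i/d_o = 0.492: τ_max = 16T/(π d_o³ (1−k⁴)), so d_o = [16T/(π τ_allow (1−k⁴))]^(1/3) = [16·10.77/(π·1.19×10^8·0.9414)]^(1/3) = 0.007883 m.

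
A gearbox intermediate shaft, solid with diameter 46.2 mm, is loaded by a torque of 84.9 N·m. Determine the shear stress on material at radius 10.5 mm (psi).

J = πd⁴/32 = π(0.0462)⁴/32 = 4.473×10^-7 m⁴.
Shear stress varies linearly with radius: τ = T·r/J = 84.90 × 0.0105 / 4.473×10^-7 = 1.993×10^6 Pa.

289 psi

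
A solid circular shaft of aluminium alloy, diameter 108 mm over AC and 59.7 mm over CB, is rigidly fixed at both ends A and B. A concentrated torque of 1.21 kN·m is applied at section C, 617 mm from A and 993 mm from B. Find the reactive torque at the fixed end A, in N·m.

1140 N·m

Compatibility: T_A·a/J_AC = T_B·b/J_CB with T_A + T_B = T₀.
J_AC = 1.34×10^-5 m⁴, J_CB = 1.25×10^-6 m⁴, so T_A = T₀·(J_AC/a)/((J_AC/a)+(J_CB/b)) = 1144 N·m, T_B = 66.35 N·m.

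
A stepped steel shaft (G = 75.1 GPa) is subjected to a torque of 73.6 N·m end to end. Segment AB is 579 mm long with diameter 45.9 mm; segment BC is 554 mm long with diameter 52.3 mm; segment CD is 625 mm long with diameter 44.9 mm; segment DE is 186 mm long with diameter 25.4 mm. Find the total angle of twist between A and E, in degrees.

J_AB = π(0.0459)⁴/32 = 4.36×10^-7 m⁴; J_BC = π(0.0523)⁴/32 = 7.35×10^-7 m⁴; J_CD = π(0.0449)⁴/32 = 3.99×10^-7 m⁴; J_DE = π(0.0254)⁴/32 = 4.09×10^-8 m⁴.
θ = (T/G)·Σ L_i/J_i = (73.60/75.1×10⁹)·(0.579/4.36×10^-7 + 0.554/7.35×10^-7 + 0.625/3.99×10^-7 + 0.186/4.09×10^-8) = 8.037×10^-3 rad.

0.461°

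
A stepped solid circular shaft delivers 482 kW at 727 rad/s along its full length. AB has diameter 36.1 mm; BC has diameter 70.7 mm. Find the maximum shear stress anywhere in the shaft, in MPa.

71.8 MPa

ω = 727 rad/s, so T = P/ω = 482×10³ / 727.0 = 663.0 N·m.
Under the same torque, τ_max = 16T/(πd³) is largest where d is smallest — segment AB (d = 36.1 mm).
τ_max = 16·663.0/(π·(0.0361)³) = 7.177×10^7 Pa.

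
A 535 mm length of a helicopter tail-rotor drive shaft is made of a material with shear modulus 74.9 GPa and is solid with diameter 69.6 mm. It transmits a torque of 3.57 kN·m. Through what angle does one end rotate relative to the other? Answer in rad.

0.0111 rad

J = πd⁴/32 = π(0.0696)⁴/32 = 2.304×10^-6 m⁴.
θ = T·L/(G·J) = 3570 × 0.535 / (74.9×10⁹ × 2.304×10^-6) = 0.01107 rad.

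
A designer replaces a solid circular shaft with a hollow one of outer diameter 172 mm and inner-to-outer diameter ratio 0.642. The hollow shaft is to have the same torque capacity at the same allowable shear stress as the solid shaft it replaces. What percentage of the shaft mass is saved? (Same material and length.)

33.4 %

Equal τ_max and T ⇒ the solid shaft needs d_s³ = d_o³(1−k⁴), so d_s = 172·(1−0.642⁴)^(1/3) = 161.6 mm.
Area ratio A_h/A_s = d_o²(1−k²)/d_s² = (1−k²)/(1−k⁴)^(2/3) = 0.6655.
Mass saving = 1 − 0.6655 = 33.4 %.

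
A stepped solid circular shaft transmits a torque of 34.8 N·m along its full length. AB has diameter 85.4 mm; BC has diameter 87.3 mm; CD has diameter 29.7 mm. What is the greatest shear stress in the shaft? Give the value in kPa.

Under the same torque, τ_max = 16T/(πd³) is largest where d is smallest — segment CD (d = 29.7 mm).
τ_max = 16·34.80/(π·(0.0297)³) = 6.765×10^6 Pa.

6770 kPa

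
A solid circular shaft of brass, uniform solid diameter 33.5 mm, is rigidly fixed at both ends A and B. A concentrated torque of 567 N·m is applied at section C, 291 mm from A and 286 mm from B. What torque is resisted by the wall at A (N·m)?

With uniform GJ and both ends fixed, compatibility θ_AC = θ_CB gives T_A·a = T_B·b, together with T_A + T_B = T₀.
T_A = T₀·b/(a+b) = 567.0·286/577.0 = 281.0 N·m; T_B = 286.0 N·m.

281 N·m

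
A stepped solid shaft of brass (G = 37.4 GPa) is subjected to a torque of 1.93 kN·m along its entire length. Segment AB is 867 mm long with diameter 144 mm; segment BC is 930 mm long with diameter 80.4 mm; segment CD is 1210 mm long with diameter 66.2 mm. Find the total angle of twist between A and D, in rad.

0.0459 rad

J_AB = π(0.144)⁴/32 = 4.22×10^-5 m⁴; J_BC = π(0.0804)⁴/32 = 4.10×10^-6 m⁴; J_CD = π(0.0662)⁴/32 = 1.89×10^-6 m⁴.
θ = (T/G)·Σ L_i/J_i = (1930/37.4×10⁹)·(0.867/4.22×10^-5 + 0.930/4.10×10^-6 + 1.21/1.89×10^-6) = 0.04587 rad.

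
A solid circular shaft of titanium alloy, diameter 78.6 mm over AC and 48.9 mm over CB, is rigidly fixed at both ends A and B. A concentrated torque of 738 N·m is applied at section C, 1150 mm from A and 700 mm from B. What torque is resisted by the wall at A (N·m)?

592 N·m

Compatibility: T_A·a/J_AC = T_B·b/J_CB with T_A + T_B = T₀.
J_AC = 3.75×10^-6 m⁴, J_CB = 5.61×10^-7 m⁴, so T_A = T₀·(J_AC/a)/((J_AC/a)+(J_CB/b)) = 592.2 N·m, T_B = 145.8 N·m.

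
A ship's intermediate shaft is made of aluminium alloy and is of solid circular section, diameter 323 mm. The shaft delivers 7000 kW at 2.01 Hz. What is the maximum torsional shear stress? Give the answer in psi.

12100 psi

ω = 2π·2.01 = 12.63 rad/s, so T = P/ω = 7000×10³ / 12.63 = 554300 N·m.
J = πd⁴/32 = π(0.323)⁴/32 = 1.069×10^-3 m⁴.
τ_max = T·r/J = 554300 × 0.162 / 1.069×10^-3 = 8.377×10^7 Pa.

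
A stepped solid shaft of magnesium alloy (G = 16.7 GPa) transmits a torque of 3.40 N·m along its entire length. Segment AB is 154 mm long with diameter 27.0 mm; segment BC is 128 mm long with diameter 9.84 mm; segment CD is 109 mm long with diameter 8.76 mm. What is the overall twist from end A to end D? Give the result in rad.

0.0673 rad

J_AB = π(0.0270)⁴/32 = 5.22×10^-8 m⁴; J_BC = π(0.00984)⁴/32 = 9.20×10^-10 m⁴; J_CD = π(0.00876)⁴/32 = 5.78×10^-10 m⁴.
θ = (T/G)·Σ L_i/J_i = (3.400/16.7×10⁹)·(0.154/5.22×10^-8 + 0.128/9.20×10^-10 + 0.109/5.78×10^-10) = 0.06730 rad.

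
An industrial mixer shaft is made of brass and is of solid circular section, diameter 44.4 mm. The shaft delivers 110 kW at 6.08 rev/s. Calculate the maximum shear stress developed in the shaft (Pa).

1.68e8 Pa

ω = 2π·6.08 = 38.20 rad/s, so T = P/ω = 110×10³ / 38.20 = 2879 N·m.
J = πd⁴/32 = π(0.0444)⁴/32 = 3.815×10^-7 m⁴.
τ_max = T·r/J = 2879 × 0.0222 / 3.815×10^-7 = 1.675×10^8 Pa.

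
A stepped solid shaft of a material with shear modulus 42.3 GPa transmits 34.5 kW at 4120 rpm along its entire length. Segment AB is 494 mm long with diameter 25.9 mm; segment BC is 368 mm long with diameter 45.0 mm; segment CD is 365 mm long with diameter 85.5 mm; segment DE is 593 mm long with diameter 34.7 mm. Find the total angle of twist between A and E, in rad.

ω = 2π·4120/60 = 431.4 rad/s, so T = P/ω = 34.5×10³ / 431.4 = 79.96 N·m.
J_AB = π(0.0259)⁴/32 = 4.42×10^-8 m⁴; J_BC = π(0.0450)⁴/32 = 4.03×10^-7 m⁴; J_CD = π(0.0855)⁴/32 = 5.25×10^-6 m⁴; J_DE = π(0.0347)⁴/32 = 1.42×10^-7 m⁴.
θ = (T/G)·Σ L_i/J_i = (79.96/42.3×10⁹)·(0.494/4.42×10^-8 + 0.368/4.03×10^-7 + 0.365/5.25×10^-6 + 0.593/1.42×10^-7) = 0.03087 rad.

0.0309 rad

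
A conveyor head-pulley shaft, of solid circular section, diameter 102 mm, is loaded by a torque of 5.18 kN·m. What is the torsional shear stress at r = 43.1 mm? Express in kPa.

J = πd⁴/32 = π(0.102)⁴/32 = 1.063×10^-5 m⁴.
Shear stress varies linearly with radius: τ = T·r/J = 5180 × 0.0431 / 1.063×10^-5 = 2.101×10^7 Pa.

21000 kPa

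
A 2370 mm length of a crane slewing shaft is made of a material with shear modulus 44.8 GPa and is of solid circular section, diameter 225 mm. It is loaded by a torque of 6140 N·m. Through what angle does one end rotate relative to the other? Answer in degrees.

J = πd⁴/32 = π(0.225)⁴/32 = 2.516×10^-4 m⁴.
θ = T·L/(G·J) = 6140 × 2.37 / (44.8×10⁹ × 2.516×10^-4) = 1.291×10^-3 rad.

0.0740°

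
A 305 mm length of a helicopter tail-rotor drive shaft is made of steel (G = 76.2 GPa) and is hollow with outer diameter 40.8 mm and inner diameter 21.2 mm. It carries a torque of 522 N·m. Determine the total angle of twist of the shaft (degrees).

J = π(d_o⁴ − d_i⁴)/32 = π(0.0408⁴ − 0.0212⁴)/32 = 2.522×10^-7 m⁴.
θ = T·L/(G·J) = 522.0 × 0.305 / (76.2×10⁹ × 2.522×10^-7) = 8.284×10^-3 rad.

0.475°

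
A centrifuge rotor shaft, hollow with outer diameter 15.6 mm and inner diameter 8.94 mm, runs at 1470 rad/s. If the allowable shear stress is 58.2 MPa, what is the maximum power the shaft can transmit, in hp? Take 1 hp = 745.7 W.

76.3 hp

J = π(d_o⁴ − d_i⁴)/32 = π(0.0156⁴ − 0.00894⁴)/32 = 5.187×10^-9 m⁴.
T_max = τ_allow·J/r = 5.82×10^7 × 5.187×10^-9 / 0.00780 = 38.70 N·m.
ω = 1470 rad/s, so P_max = T_max·ω = 5.690×10^4 W.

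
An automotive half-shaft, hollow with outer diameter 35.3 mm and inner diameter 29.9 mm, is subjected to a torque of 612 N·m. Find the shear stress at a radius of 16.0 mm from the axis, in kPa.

J = π(d_o⁴ − d_i⁴)/32 = π(0.0353⁴ − 0.0299⁴)/32 = 7.397×10^-8 m⁴.
Shear stress varies linearly with radius: τ = T·r/J = 612.0 × 0.0160 / 7.397×10^-8 = 1.324×10^8 Pa.

132000 kPa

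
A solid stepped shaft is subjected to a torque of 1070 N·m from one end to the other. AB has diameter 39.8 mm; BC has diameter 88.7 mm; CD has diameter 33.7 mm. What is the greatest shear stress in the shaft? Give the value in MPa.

142 MPa

Under the same torque, τ_max = 16T/(πd³) is largest where d is smallest — segment CD (d = 33.7 mm).
τ_max = 16·1070/(π·(0.0337)³) = 1.424×10^8 Pa.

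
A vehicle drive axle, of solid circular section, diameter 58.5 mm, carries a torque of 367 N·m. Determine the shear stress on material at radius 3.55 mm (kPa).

J = πd⁴/32 = π(0.0585)⁴/32 = 1.150×10^-6 m⁴.
Shear stress varies linearly with radius: τ = T·r/J = 367.0 × 0.00355 / 1.150×10^-6 = 1.133×10^6 Pa.

1130 kPa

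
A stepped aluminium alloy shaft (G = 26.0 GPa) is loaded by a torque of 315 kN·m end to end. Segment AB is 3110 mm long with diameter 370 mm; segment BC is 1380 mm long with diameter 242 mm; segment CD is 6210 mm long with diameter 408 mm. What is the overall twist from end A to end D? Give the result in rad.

J_AB = π(0.370)⁴/32 = 1.84×10^-3 m⁴; J_BC = π(0.242)⁴/32 = 3.37×10^-4 m⁴; J_CD = π(0.408)⁴/32 = 2.72×10^-3 m⁴.
θ = (T/G)·Σ L_i/J_i = (315000/26.0×10⁹)·(3.11/1.84×10^-3 + 1.38/3.37×10^-4 + 6.21/2.72×10^-3) = 0.09779 rad.

0.0978 rad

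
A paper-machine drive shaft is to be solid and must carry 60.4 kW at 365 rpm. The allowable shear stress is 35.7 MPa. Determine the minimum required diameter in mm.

60.9 mm

ω = 2π·365/60 = 38.22 rad/s, so T = P/ω = 60.4×10³ / 38.22 = 1580 N·m.
For a solid shaft τ_max = 16T/(πd³), so d = (16T/(π τ_allow))^(1/3) = (16·1580/(π·3.57×10^7))^(1/3) = 0.06086 m.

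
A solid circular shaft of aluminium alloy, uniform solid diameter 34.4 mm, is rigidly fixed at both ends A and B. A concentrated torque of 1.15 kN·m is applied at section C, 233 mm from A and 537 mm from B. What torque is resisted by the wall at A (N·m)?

With uniform GJ and both ends fixed, compatibility θ_AC = θ_CB gives T_A·a = T_B·b, together with T_A + T_B = T₀.
T_A = T₀·b/(a+b) = 1150·537/770.0 = 802.0 N·m; T_B = 348.0 N·m.

802 N·m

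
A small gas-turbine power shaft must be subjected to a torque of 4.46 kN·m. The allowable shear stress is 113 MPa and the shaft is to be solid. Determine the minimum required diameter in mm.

58.6 mm

For a solid shaft τ_max = 16T/(πd³), so d = (16T/(π τ_allow))^(1/3) = (16·4460/(π·1.13×10^8))^(1/3) = 0.05858 m.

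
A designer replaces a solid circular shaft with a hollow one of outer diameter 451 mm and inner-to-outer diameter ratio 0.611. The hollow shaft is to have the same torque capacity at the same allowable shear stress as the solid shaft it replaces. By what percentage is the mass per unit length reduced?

Equal τ_max and T ⇒ the solid shaft needs d_s³ = d_o³(1−k⁴), so d_s = 451·(1−0.611⁴)^(1/3) = 429.0 mm.
Area ratio A_h/A_s = d_o²(1−k²)/d_s² = (1−k²)/(1−k⁴)^(2/3) = 0.6926.
Mass saving = 1 − 0.6926 = 30.7 %.

30.7 %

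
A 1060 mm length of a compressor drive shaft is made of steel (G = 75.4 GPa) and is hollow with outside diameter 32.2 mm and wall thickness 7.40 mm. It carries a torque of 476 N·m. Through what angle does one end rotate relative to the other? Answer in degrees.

3.97°

J = π(d_o⁴ − d_i⁴)/32 = π(0.0322⁴ − 0.0174⁴)/32 = 9.654×10^-8 m⁴.
θ = T·L/(G·J) = 476.0 × 1.06 / (75.4×10⁹ × 9.654×10^-8) = 0.06931 rad.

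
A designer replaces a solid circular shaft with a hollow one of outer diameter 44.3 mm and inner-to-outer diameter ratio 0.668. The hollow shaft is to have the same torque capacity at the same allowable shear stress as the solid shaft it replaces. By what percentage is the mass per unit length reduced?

Equal τ_max and T ⇒ the solid shaft needs d_s³ = d_o³(1−k⁴), so d_s = 44.3·(1−0.668⁴)^(1/3) = 41.14 mm.
Area ratio A_h/A_s = d_o²(1−k²)/d_s² = (1−k²)/(1−k⁴)^(2/3) = 0.6421.
Mass saving = 1 − 0.6421 = 35.8 %.

35.8 %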